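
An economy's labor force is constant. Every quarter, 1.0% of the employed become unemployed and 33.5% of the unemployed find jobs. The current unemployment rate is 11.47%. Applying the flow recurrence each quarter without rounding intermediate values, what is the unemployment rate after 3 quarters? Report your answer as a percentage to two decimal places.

Unemployment rate after three quarters ≈ 5.31%.

With a fixed labor force, u_{t+1} = u_t + s·(1−u_t) − f·u_t = u_t·(1−s−f) + s.
Here 1−s−f = 0.655 and s = 0.010.
u_1 = 0.114700 × 0.655 + 0.010 = 0.085128.
u_2 = 0.085128 × 0.655 + 0.010 = 0.065759.
u_3 = 0.065759 × 0.655 + 0.010 = 0.053072.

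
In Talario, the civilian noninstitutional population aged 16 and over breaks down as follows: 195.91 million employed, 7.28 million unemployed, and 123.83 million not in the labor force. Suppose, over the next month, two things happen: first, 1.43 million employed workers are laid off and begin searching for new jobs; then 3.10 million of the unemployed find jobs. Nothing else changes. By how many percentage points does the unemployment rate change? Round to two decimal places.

Initially, labor force = 195.91 + 7.28 = 203.19 million, so u = 7.28/203.19 = 3.58%.
After the first change, employed falls and unemployed rises by 1.43; labor force unchanged → E = 194.48, U = 8.71, labor force = 203.19 million.
After the second change, unemployed falls and employed rises by 3.10; labor force unchanged → E = 197.58, U = 5.61, labor force = 203.19 million.
New unemployment rate = 5.61 / 203.19 = 2.76%.
Change = 2.76% − 3.58% = −0.82 percentage points.

The unemployment rate changes by −0.82 percentage points.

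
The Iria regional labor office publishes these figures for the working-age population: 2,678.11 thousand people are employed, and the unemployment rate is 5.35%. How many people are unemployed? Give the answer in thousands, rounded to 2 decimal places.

About 151.38 thousand are unemployed.

Let U be the number unemployed. The labor force is E + U, and U/(E+U) = 0.0535.
So U = 0.0535 × 2,678.11 / (1 − 0.0535) = 143.2789 / 0.9465 ≈ 151.38 thousand.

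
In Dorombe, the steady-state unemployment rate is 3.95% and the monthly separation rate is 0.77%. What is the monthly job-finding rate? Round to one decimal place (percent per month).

Job-finding rate ≈ 18.7% per month.

From u* = s/(s+f): f = s·(1−u)/u.
f = 0.77 × (1 − 0.0395) / 0.0395 = 0.7396 / 0.0395 ≈ 18.7% per month.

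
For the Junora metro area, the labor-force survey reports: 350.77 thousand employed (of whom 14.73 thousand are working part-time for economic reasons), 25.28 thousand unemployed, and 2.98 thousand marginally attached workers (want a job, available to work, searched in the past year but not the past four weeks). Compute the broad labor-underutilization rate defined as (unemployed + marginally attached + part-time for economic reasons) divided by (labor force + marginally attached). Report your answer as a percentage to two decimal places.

Broad underutilization rate ≈ 11.34%.

Labor force = 350.77 + 25.28 = 376.05 thousand.
Numerator = 25.28 + 2.98 + 14.73 = 42.99 thousand.
Denominator = 376.05 + 2.98 = 379.03 thousand.
Broad rate = 42.99 / 379.03 = 11.34%.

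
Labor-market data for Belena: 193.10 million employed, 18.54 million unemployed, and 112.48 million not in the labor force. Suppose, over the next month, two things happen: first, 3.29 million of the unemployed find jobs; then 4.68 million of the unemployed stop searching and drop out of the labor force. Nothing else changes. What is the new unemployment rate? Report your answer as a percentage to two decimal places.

New unemployment rate ≈ 5.11%.

Initially, labor force = 193.10 + 18.54 = 211.64 million, so u = 18.54/211.64 = 8.76%.
After the first change, unemployed falls and employed rises by 3.29; labor force unchanged → E = 196.39, U = 15.25, labor force = 211.64 million.
After the second change, unemployed and labor force both fall by 4.68 → E = 196.39, U = 10.57, labor force = 206.96 million.
New unemployment rate = 10.57 / 206.96 = 5.11%.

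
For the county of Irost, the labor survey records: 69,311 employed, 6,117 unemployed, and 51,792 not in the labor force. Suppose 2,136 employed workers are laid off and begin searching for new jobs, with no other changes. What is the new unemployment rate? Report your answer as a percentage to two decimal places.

New unemployment rate ≈ 10.94%.

Initially, labor force = 69,311 + 6,117 = 75,428, so u = 6,117/75,428 = 8.11%.
After the change, employed falls and unemployed rises by 2,136; labor force unchanged → E = 67,175, U = 8,253, labor force = 75,428.
New unemployment rate = 8,253 / 75,428 = 10.94%.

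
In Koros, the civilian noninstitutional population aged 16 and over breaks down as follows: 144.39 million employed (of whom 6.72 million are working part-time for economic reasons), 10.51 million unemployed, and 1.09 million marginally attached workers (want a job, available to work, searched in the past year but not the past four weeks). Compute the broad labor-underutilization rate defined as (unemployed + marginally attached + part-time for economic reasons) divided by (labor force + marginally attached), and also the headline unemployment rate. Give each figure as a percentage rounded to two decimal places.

Labor force = 144.39 + 10.51 = 154.90 million.
Numerator = 10.51 + 1.09 + 6.72 = 18.32 million.
Denominator = 154.90 + 1.09 = 155.99 million.
Broad rate = 18.32 / 155.99 = 11.74%.
Headline unemployment rate = 10.51 / 154.90 = 6.79%.

Broad underutilization rate ≈ 11.74%; headline unemployment rate ≈ 6.79%.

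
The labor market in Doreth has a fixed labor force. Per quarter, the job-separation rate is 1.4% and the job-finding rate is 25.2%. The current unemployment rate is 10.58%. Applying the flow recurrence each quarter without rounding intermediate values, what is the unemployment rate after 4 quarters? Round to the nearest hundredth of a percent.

Unemployment rate after four quarters ≈ 6.81%.

With a fixed labor force, u_{t+1} = u_t + s·(1−u_t) − f·u_t = u_t·(1−s−f) + s.
Here 1−s−f = 0.734 and s = 0.014.
u_1 = 0.105800 × 0.734 + 0.014 = 0.091657.
u_2 = 0.091657 × 0.734 + 0.014 = 0.081276.
u_3 = 0.081276 × 0.734 + 0.014 = 0.073657.
u_4 = 0.073657 × 0.734 + 0.014 = 0.068064.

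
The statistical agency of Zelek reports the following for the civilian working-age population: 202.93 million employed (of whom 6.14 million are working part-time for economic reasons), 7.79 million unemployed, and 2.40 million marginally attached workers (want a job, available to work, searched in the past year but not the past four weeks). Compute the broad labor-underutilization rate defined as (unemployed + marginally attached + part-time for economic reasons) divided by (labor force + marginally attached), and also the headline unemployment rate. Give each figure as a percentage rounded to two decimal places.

Labor force = 202.93 + 7.79 = 210.72 million.
Numerator = 7.79 + 2.40 + 6.14 = 16.33 million.
Denominator = 210.72 + 2.40 = 213.12 million.
Broad rate = 16.33 / 213.12 = 7.66%.
Headline unemployment rate = 7.79 / 210.72 = 3.70%.

Broad underutilization rate ≈ 7.66%; headline unemployment rate ≈ 3.70%.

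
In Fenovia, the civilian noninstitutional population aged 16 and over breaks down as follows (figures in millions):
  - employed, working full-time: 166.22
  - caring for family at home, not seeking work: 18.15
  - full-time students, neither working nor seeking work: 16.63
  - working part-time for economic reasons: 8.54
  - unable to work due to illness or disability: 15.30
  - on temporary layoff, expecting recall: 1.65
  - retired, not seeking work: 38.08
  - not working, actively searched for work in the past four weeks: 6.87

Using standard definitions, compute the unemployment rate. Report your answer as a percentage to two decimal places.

Unemployment rate ≈ 4.65%.

Employed = 166.22 + 8.54 = 174.76 million (anyone who worked, including part-time for economic reasons, counts as employed).
Unemployed = 1.65 + 6.87 = 8.52 million (jobless and actively searching, or on temporary layoff).
Labor force = 174.76 + 8.52 = 183.28 million.
Unemployment rate = 8.52 / 183.28 = 4.65%.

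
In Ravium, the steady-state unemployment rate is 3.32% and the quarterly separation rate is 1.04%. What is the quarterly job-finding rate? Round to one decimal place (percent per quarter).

From u* = s/(s+f): f = s·(1−u)/u.
f = 1.04 × (1 − 0.0332) / 0.0332 = 1.0055 / 0.0332 ≈ 30.3% per quarter.

Job-finding rate ≈ 30.3% per quarter.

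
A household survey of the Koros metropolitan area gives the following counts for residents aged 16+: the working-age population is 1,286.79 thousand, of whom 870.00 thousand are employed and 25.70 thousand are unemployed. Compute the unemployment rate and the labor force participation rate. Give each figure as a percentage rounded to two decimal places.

Labor force = employed + unemployed = 870.00 + 25.70 = 895.70 thousand.
Unemployment rate = 25.70 / 895.70 = 2.87%.
Labor force participation rate = 895.70 / 1,286.79 = 69.61%.

Unemployment rate ≈ 2.87%; labor force participation rate ≈ 69.61%.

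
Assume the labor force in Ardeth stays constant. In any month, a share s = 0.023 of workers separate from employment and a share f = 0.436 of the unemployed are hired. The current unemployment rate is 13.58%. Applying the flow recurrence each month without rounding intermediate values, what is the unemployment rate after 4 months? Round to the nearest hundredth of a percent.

Unemployment rate after four months ≈ 5.74%.

With a fixed labor force, u_{t+1} = u_t + s·(1−u_t) − f·u_t = u_t·(1−s−f) + s.
Here 1−s−f = 0.541 and s = 0.023.
u_1 = 0.135800 × 0.541 + 0.023 = 0.096468.
u_2 = 0.096468 × 0.541 + 0.023 = 0.075189.
u_3 = 0.075189 × 0.541 + 0.023 = 0.063677.
u_4 = 0.063677 × 0.541 + 0.023 = 0.057449.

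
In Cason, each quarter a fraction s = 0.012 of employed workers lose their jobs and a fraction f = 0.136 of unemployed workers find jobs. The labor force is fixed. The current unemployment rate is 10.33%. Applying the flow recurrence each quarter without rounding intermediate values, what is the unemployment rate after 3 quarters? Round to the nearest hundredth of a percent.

Unemployment rate after three quarters ≈ 9.48%.

With a fixed labor force, u_{t+1} = u_t + s·(1−u_t) − f·u_t = u_t·(1−s−f) + s.
Here 1−s−f = 0.852 and s = 0.012.
u_1 = 0.103300 × 0.852 + 0.012 = 0.100012.
u_2 = 0.100012 × 0.852 + 0.012 = 0.097210.
u_3 = 0.097210 × 0.852 + 0.012 = 0.094823.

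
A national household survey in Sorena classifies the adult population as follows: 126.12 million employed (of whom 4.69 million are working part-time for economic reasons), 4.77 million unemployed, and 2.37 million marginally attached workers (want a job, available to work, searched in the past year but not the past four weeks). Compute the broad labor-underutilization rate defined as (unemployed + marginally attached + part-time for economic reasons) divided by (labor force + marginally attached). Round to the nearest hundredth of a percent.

Labor force = 126.12 + 4.77 = 130.89 million.
Numerator = 4.77 + 2.37 + 4.69 = 11.83 million.
Denominator = 130.89 + 2.37 = 133.26 million.
Broad rate = 11.83 / 133.26 = 8.88%.

Broad underutilization rate ≈ 8.88%.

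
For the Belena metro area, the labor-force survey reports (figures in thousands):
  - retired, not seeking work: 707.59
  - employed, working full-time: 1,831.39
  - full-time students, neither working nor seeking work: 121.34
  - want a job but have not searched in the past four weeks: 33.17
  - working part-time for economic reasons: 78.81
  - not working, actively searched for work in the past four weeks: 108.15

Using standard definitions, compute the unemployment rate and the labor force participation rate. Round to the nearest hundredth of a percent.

Employed = 1,831.39 + 78.81 = 1,910.20 thousand (anyone who worked, including part-time for economic reasons, counts as employed).
Unemployed = 108.15 thousand.
Labor force = 1,910.20 + 108.15 = 2,018.35 thousand.
Not in labor force = 707.59 + 121.34 + 33.17 = 862.10 thousand (those not working and not actively searching are outside the labor force — including those who want a job but have given up searching).
Civilian working-age population = 2,018.35 + 862.10 = 2,880.45 thousand.
Unemployment rate = 108.15 / 2,018.35 = 5.36%.
Labor force participation rate = 2,018.35 / 2,880.45 = 70.07%.

Unemployment rate ≈ 5.36%; labor force participation rate ≈ 70.07%.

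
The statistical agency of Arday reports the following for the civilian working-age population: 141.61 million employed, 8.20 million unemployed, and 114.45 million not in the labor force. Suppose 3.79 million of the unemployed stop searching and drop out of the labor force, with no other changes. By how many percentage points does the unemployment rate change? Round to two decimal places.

Initially, labor force = 141.61 + 8.20 = 149.81 million, so u = 8.20/149.81 = 5.47%.
After the change, unemployed and labor force both fall by 3.79 → E = 141.61, U = 4.41, labor force = 146.02 million.
New unemployment rate = 4.41 / 146.02 = 3.02%.
Change = 3.02% − 5.47% = −2.45 percentage points.

The unemployment rate changes by −2.45 percentage points.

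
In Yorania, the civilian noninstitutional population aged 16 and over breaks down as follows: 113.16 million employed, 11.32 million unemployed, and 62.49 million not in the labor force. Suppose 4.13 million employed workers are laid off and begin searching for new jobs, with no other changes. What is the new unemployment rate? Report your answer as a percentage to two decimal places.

Initially, labor force = 113.16 + 11.32 = 124.48 million, so u = 11.32/124.48 = 9.09%.
After the change, employed falls and unemployed rises by 4.13; labor force unchanged → E = 109.03, U = 15.45, labor force = 124.48 million.
New unemployment rate = 15.45 / 124.48 = 12.41%.

New unemployment rate ≈ 12.41%.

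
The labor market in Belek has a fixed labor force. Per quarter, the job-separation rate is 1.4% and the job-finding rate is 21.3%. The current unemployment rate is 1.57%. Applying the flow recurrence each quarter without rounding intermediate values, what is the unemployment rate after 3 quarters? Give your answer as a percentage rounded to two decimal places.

With a fixed labor force, u_{t+1} = u_t + s·(1−u_t) − f·u_t = u_t·(1−s−f) + s.
Here 1−s−f = 0.773 and s = 0.014.
u_1 = 0.015700 × 0.773 + 0.014 = 0.026136.
u_2 = 0.026136 × 0.773 + 0.014 = 0.034203.
u_3 = 0.034203 × 0.773 + 0.014 = 0.040439.

Unemployment rate after three quarters ≈ 4.04%.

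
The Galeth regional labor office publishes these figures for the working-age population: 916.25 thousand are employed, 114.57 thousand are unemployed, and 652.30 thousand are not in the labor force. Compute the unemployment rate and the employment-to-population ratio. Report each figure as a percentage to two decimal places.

Unemployment rate ≈ 11.11%; employment-population ratio ≈ 54.44%.

Labor force = employed + unemployed = 916.25 + 114.57 = 1,030.82 thousand.
Working-age population = 1,030.82 + 652.30 = 1,683.12 thousand.
Unemployment rate = 114.57 / 1,030.82 = 11.11%.
Employment-population ratio = 916.25 / 1,683.12 = 54.44%.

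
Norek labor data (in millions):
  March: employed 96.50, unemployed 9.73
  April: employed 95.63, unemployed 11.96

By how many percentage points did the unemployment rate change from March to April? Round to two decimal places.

March: labor force = 96.50 + 9.73 = 106.23; u = 9.73/106.23 = 9.16%.
April: labor force = 95.63 + 11.96 = 107.59; u = 11.96/107.59 = 11.12%.
Change = 11.12% − 9.16% = +1.96 pp.

The unemployment rate changed by +1.96 percentage points.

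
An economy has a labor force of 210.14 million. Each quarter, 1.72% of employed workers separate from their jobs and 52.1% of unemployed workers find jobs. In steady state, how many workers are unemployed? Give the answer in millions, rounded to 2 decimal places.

Steady-state unemployment rate u* = s/(s+f) = 1.72/(1.72+52.1) = 0.031958.
Unemployed = u* × labor force = 0.031958 × 210.14 ≈ 6.72 million.

About 6.72 million are unemployed in steady state.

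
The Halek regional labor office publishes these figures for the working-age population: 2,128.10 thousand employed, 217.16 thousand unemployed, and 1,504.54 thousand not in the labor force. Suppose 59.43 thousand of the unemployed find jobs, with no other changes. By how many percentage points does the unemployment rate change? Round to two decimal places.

The unemployment rate changes by −2.53 percentage points.

Initially, labor force = 2,128.10 + 217.16 = 2,345.26 thousand, so u = 217.16/2,345.26 = 9.26%.
After the change, unemployed falls and employed rises by 59.43; labor force unchanged → E = 2,187.53, U = 157.73, labor force = 2,345.26 thousand.
New unemployment rate = 157.73 / 2,345.26 = 6.73%.
Change = 6.73% − 9.26% = −2.53 percentage points.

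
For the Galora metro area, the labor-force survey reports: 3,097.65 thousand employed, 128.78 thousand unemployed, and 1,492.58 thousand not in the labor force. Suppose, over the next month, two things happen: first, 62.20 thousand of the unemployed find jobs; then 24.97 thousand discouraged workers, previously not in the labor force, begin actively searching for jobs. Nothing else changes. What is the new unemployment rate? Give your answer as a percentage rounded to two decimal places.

New unemployment rate ≈ 2.82%.

Initially, labor force = 3,097.65 + 128.78 = 3,226.43 thousand, so u = 128.78/3,226.43 = 3.99%.
After the first change, unemployed falls and employed rises by 62.20; labor force unchanged → E = 3,159.85, U = 66.58, labor force = 3,226.43 thousand.
After the second change, unemployed and labor force both rise by 24.97 → E = 3,159.85, U = 91.55, labor force = 3,251.40 thousand.
New unemployment rate = 91.55 / 3,251.40 = 2.82%.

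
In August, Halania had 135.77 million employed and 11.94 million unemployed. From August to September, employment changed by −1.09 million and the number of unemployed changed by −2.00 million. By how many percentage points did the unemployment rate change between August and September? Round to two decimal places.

The unemployment rate changed by −1.21 percentage points.

August: labor force = 135.77 + 11.94 = 147.71; u = 11.94/147.71 = 8.08%.
September: labor force = 134.68 + 9.94 = 144.62; u = 9.94/144.62 = 6.87%.
Change = 6.87% − 8.08% = −1.21 pp.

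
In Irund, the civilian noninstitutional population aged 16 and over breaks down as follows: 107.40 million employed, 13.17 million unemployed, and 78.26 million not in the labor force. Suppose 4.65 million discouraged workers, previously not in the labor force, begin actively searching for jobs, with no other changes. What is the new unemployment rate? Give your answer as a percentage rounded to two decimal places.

New unemployment rate ≈ 14.23%.

Initially, labor force = 107.40 + 13.17 = 120.57 million, so u = 13.17/120.57 = 10.92%.
After the change, unemployed and labor force both rise by 4.65 → E = 107.40, U = 17.82, labor force = 125.22 million.
New unemployment rate = 17.82 / 125.22 = 14.23%.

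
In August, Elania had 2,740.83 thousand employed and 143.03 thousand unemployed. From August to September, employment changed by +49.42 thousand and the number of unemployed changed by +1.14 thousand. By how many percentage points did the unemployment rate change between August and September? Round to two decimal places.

August: labor force = 2,740.83 + 143.03 = 2,883.86; u = 143.03/2,883.86 = 4.96%.
September: labor force = 2,790.25 + 144.17 = 2,934.42; u = 144.17/2,934.42 = 4.91%.
Change = 4.91% − 4.96% = −0.05 pp.

The unemployment rate changed by −0.05 percentage points.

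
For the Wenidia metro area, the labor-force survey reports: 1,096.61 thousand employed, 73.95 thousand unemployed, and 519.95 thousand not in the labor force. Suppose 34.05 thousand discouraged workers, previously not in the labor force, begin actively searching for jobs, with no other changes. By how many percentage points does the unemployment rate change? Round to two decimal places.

Initially, labor force = 1,096.61 + 73.95 = 1,170.56 thousand, so u = 73.95/1,170.56 = 6.32%.
After the change, unemployed and labor force both rise by 34.05 → E = 1,096.61, U = 108.00, labor force = 1,204.61 thousand.
New unemployment rate = 108.00 / 1,204.61 = 8.97%.
Change = 8.97% − 6.32% = +2.65 percentage points.

The unemployment rate changes by +2.65 percentage points.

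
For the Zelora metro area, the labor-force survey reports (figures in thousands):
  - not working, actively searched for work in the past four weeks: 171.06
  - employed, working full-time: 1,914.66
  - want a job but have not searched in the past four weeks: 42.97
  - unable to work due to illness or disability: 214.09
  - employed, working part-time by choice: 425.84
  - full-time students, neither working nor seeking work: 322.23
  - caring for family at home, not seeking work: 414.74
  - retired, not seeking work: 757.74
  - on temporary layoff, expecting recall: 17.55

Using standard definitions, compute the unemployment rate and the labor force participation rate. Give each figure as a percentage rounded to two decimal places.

Unemployment rate ≈ 7.46%; labor force participation rate ≈ 59.08%.

Employed = 1,914.66 + 425.84 = 2,340.50 thousand.
Unemployed = 171.06 + 17.55 = 188.61 thousand (jobless and actively searching, or on temporary layoff).
Labor force = 2,340.50 + 188.61 = 2,529.11 thousand.
Not in labor force = 42.97 + 214.09 + 322.23 + 414.74 + 757.74 = 1,751.77 thousand (those not working and not actively searching are outside the labor force — including those who want a job but have given up searching).
Civilian working-age population = 2,529.11 + 1,751.77 = 4,280.88 thousand.
Unemployment rate = 188.61 / 2,529.11 = 7.46%.
Labor force participation rate = 2,529.11 / 4,280.88 = 59.08%.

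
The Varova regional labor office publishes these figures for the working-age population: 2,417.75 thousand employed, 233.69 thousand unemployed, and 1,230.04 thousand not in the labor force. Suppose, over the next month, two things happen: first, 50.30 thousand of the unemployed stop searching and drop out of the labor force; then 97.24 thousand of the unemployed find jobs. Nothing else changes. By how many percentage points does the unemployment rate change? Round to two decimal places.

Initially, labor force = 2,417.75 + 233.69 = 2,651.44 thousand, so u = 233.69/2,651.44 = 8.81%.
After the first change, unemployed and labor force both fall by 50.30 → E = 2,417.75, U = 183.39, labor force = 2,601.14 thousand.
After the second change, unemployed falls and employed rises by 97.24; labor force unchanged → E = 2,514.99, U = 86.15, labor force = 2,601.14 thousand.
New unemployment rate = 86.15 / 2,601.14 = 3.31%.
Change = 3.31% − 8.81% = −5.50 percentage points.

The unemployment rate changes by −5.50 percentage points.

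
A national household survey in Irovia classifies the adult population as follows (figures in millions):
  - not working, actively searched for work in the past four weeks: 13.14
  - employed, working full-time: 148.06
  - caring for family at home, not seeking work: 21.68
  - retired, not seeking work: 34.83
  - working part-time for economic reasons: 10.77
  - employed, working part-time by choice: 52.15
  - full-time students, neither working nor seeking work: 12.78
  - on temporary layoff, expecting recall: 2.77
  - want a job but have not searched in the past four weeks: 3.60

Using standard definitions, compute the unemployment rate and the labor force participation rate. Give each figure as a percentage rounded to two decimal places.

Unemployment rate ≈ 7.01%; labor force participation rate ≈ 75.69%.

Employed = 148.06 + 10.77 + 52.15 = 210.98 million (anyone who worked, including part-time for economic reasons, counts as employed).
Unemployed = 13.14 + 2.77 = 15.91 million (jobless and actively searching, or on temporary layoff).
Labor force = 210.98 + 15.91 = 226.89 million.
Not in labor force = 21.68 + 34.83 + 12.78 + 3.60 = 72.89 million (those not working and not actively searching are outside the labor force — including those who want a job but have given up searching).
Civilian working-age population = 226.89 + 72.89 = 299.78 million.
Unemployment rate = 15.91 / 226.89 = 7.01%.
Labor force participation rate = 226.89 / 299.78 = 75.69%.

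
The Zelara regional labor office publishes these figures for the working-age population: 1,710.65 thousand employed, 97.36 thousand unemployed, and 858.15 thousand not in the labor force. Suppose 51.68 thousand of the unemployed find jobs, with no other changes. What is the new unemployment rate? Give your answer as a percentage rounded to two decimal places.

Initially, labor force = 1,710.65 + 97.36 = 1,808.01 thousand, so u = 97.36/1,808.01 = 5.38%.
After the change, unemployed falls and employed rises by 51.68; labor force unchanged → E = 1,762.33, U = 45.68, labor force = 1,808.01 thousand.
New unemployment rate = 45.68 / 1,808.01 = 2.53%.

New unemployment rate ≈ 2.53%.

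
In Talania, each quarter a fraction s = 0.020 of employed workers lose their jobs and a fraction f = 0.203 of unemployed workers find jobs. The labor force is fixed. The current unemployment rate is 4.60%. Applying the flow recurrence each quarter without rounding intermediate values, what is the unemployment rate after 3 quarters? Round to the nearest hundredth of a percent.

With a fixed labor force, u_{t+1} = u_t + s·(1−u_t) − f·u_t = u_t·(1−s−f) + s.
Here 1−s−f = 0.777 and s = 0.020.
u_1 = 0.046000 × 0.777 + 0.020 = 0.055742.
u_2 = 0.055742 × 0.777 + 0.020 = 0.063312.
u_3 = 0.063312 × 0.777 + 0.020 = 0.069193.

Unemployment rate after three quarters ≈ 6.92%.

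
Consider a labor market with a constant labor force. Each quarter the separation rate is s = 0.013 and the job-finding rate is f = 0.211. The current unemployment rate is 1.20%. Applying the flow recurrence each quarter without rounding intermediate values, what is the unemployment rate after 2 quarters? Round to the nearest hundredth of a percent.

With a fixed labor force, u_{t+1} = u_t + s·(1−u_t) − f·u_t = u_t·(1−s−f) + s.
Here 1−s−f = 0.776 and s = 0.013.
u_1 = 0.012000 × 0.776 + 0.013 = 0.022312.
u_2 = 0.022312 × 0.776 + 0.013 = 0.030314.

Unemployment rate after two quarters ≈ 3.03%.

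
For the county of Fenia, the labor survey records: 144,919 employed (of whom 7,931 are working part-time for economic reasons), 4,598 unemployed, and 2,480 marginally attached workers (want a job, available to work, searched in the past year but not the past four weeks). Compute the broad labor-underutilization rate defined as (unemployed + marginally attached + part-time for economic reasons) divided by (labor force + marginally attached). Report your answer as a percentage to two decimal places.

Labor force = 144,919 + 4,598 = 149,517.
Numerator = 4,598 + 2,480 + 7,931 = 15,009.
Denominator = 149,517 + 2,480 = 151,997.
Broad rate = 15,009 / 151,997 = 9.87%.

Broad underutilization rate ≈ 9.87%.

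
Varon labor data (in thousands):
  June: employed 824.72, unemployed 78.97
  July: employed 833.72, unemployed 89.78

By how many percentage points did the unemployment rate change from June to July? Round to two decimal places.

The unemployment rate changed by +0.98 percentage points.

June: labor force = 824.72 + 78.97 = 903.69; u = 78.97/903.69 = 8.74%.
July: labor force = 833.72 + 89.78 = 923.50; u = 89.78/923.50 = 9.72%.
Change = 9.72% − 8.74% = +0.98 pp.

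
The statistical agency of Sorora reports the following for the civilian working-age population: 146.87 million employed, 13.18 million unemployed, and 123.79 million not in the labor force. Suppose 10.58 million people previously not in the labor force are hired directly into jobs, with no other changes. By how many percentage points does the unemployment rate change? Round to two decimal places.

The unemployment rate changes by −0.51 percentage points.

Initially, labor force = 146.87 + 13.18 = 160.05 million, so u = 13.18/160.05 = 8.23%.
After the change, employed and labor force both rise by 10.58; unemployed unchanged → E = 157.45, U = 13.18, labor force = 170.63 million.
New unemployment rate = 13.18 / 170.63 = 7.72%.
Change = 7.72% − 8.23% = −0.51 percentage points.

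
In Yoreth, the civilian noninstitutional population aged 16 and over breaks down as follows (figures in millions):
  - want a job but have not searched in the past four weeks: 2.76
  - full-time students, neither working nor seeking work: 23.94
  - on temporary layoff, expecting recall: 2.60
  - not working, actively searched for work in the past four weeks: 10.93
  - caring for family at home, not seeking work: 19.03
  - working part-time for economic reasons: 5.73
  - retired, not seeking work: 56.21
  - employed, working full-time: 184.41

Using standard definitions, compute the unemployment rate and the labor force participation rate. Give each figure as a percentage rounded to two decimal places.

Unemployment rate ≈ 6.64%; labor force participation rate ≈ 66.64%.

Employed = 5.73 + 184.41 = 190.14 million (anyone who worked, including part-time for economic reasons, counts as employed).
Unemployed = 2.60 + 10.93 = 13.53 million (jobless and actively searching, or on temporary layoff).
Labor force = 190.14 + 13.53 = 203.67 million.
Not in labor force = 2.76 + 23.94 + 19.03 + 56.21 = 101.94 million (those not working and not actively searching are outside the labor force — including those who want a job but have given up searching).
Civilian working-age population = 203.67 + 101.94 = 305.61 million.
Unemployment rate = 13.53 / 203.67 = 6.64%.
Labor force participation rate = 203.67 / 305.61 = 66.64%.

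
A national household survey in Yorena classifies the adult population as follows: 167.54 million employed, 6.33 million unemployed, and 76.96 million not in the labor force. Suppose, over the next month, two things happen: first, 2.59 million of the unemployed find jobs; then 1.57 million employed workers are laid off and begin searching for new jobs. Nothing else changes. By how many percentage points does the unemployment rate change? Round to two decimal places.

The unemployment rate changes by −0.59 percentage points.

Initially, labor force = 167.54 + 6.33 = 173.87 million, so u = 6.33/173.87 = 3.64%.
After the first change, unemployed falls and employed rises by 2.59; labor force unchanged → E = 170.13, U = 3.74, labor force = 173.87 million.
After the second change, employed falls and unemployed rises by 1.57; labor force unchanged → E = 168.56, U = 5.31, labor force = 173.87 million.
New unemployment rate = 5.31 / 173.87 = 3.05%.
Change = 3.05% − 3.64% = −0.59 percentage points.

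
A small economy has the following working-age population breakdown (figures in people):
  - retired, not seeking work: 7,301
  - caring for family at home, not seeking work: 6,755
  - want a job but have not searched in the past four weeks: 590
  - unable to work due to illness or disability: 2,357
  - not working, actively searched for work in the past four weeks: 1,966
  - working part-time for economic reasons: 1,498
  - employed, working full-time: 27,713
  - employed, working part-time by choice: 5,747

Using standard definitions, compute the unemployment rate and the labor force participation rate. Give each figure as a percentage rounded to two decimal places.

Employed = 1,498 + 27,713 + 5,747 = 34,958 (anyone who worked, including part-time for economic reasons, counts as employed).
Unemployed = 1,966.
Labor force = 34,958 + 1,966 = 36,924.
Not in labor force = 7,301 + 6,755 + 590 + 2,357 = 17,003 (those not working and not actively searching are outside the labor force — including those who want a job but have given up searching).
Civilian working-age population = 36,924 + 17,003 = 53,927.
Unemployment rate = 1,966 / 36,924 = 5.32%.
Labor force participation rate = 36,924 / 53,927 = 68.47%.

Unemployment rate ≈ 5.32%; labor force participation rate ≈ 68.47%.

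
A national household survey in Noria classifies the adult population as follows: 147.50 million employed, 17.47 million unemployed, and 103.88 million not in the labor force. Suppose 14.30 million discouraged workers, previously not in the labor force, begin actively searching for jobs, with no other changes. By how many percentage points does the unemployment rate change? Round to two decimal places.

The unemployment rate changes by +7.13 percentage points.

Initially, labor force = 147.50 + 17.47 = 164.97 million, so u = 17.47/164.97 = 10.59%.
After the change, unemployed and labor force both rise by 14.30 → E = 147.50, U = 31.77, labor force = 179.27 million.
New unemployment rate = 31.77 / 179.27 = 17.72%.
Change = 17.72% − 10.59% = +7.13 percentage points.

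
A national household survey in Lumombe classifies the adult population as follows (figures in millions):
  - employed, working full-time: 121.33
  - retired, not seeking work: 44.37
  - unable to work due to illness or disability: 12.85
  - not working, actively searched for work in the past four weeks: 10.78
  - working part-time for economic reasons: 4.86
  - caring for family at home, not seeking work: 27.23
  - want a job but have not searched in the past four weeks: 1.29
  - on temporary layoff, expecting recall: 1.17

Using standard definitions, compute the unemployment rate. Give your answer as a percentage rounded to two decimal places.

Employed = 121.33 + 4.86 = 126.19 million (anyone who worked, including part-time for economic reasons, counts as employed).
Unemployed = 10.78 + 1.17 = 11.95 million (jobless and actively searching, or on temporary layoff).
Labor force = 126.19 + 11.95 = 138.14 million.
Unemployment rate = 11.95 / 138.14 = 8.65%.

Unemployment rate ≈ 8.65%.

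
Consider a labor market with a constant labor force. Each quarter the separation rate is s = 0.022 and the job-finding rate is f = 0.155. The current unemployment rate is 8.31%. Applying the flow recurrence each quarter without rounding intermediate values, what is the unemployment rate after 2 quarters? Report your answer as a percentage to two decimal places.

Unemployment rate after two quarters ≈ 9.64%.

With a fixed labor force, u_{t+1} = u_t + s·(1−u_t) − f·u_t = u_t·(1−s−f) + s.
Here 1−s−f = 0.823 and s = 0.022.
u_1 = 0.083100 × 0.823 + 0.022 = 0.090391.
u_2 = 0.090391 × 0.823 + 0.022 = 0.096392.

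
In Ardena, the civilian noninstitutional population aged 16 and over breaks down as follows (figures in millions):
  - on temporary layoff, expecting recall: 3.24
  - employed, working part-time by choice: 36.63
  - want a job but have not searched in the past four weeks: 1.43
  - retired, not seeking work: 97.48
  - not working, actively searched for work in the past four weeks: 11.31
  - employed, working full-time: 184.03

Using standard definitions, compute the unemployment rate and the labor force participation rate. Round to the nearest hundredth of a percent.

Unemployment rate ≈ 6.19%; labor force participation rate ≈ 70.40%.

Employed = 36.63 + 184.03 = 220.66 million.
Unemployed = 3.24 + 11.31 = 14.55 million (jobless and actively searching, or on temporary layoff).
Labor force = 220.66 + 14.55 = 235.21 million.
Not in labor force = 1.43 + 97.48 = 98.91 million (those not working and not actively searching are outside the labor force — including those who want a job but have given up searching).
Civilian working-age population = 235.21 + 98.91 = 334.12 million.
Unemployment rate = 14.55 / 235.21 = 6.19%.
Labor force participation rate = 235.21 / 334.12 = 70.40%.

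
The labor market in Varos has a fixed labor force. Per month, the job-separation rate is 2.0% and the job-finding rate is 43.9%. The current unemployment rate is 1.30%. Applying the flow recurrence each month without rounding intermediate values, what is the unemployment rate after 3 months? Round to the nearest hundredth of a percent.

With a fixed labor force, u_{t+1} = u_t + s·(1−u_t) − f·u_t = u_t·(1−s−f) + s.
Here 1−s−f = 0.541 and s = 0.020.
u_1 = 0.013000 × 0.541 + 0.020 = 0.027033.
u_2 = 0.027033 × 0.541 + 0.020 = 0.034625.
u_3 = 0.034625 × 0.541 + 0.020 = 0.038732.

Unemployment rate after three months ≈ 3.87%.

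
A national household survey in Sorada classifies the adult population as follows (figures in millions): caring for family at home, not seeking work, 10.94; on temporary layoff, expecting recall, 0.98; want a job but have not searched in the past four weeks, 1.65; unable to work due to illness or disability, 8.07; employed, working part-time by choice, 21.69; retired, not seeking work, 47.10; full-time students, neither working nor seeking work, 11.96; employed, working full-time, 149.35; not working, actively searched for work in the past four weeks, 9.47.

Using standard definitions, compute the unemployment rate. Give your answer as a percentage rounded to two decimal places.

Unemployment rate ≈ 5.76%.

Employed = 21.69 + 149.35 = 171.04 million.
Unemployed = 0.98 + 9.47 = 10.45 million (jobless and actively searching, or on temporary layoff).
Labor force = 171.04 + 10.45 = 181.49 million.
Unemployment rate = 10.45 / 181.49 = 5.76%.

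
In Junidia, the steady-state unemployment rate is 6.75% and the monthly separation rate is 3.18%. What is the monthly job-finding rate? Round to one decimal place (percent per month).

From u* = s/(s+f): f = s·(1−u)/u.
f = 3.18 × (1 − 0.0675) / 0.0675 = 2.9653 / 0.0675 ≈ 43.9% per month.

Job-finding rate ≈ 43.9% per month.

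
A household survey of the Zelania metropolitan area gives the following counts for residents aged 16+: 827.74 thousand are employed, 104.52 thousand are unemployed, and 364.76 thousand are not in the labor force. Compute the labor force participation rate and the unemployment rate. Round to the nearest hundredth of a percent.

Labor force = employed + unemployed = 827.74 + 104.52 = 932.26 thousand.
Working-age population = 932.26 + 364.76 = 1,297.02 thousand.
Unemployment rate = 104.52 / 932.26 = 11.21%.
Labor force participation rate = 932.26 / 1,297.02 = 71.88%.

Labor force participation rate ≈ 71.88%; unemployment rate ≈ 11.21%.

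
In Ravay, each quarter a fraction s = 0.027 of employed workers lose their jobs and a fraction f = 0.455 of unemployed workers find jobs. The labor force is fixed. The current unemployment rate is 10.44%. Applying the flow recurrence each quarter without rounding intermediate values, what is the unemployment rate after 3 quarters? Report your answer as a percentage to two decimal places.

With a fixed labor force, u_{t+1} = u_t + s·(1−u_t) − f·u_t = u_t·(1−s−f) + s.
Here 1−s−f = 0.518 and s = 0.027.
u_1 = 0.104400 × 0.518 + 0.027 = 0.081079.
u_2 = 0.081079 × 0.518 + 0.027 = 0.068999.
u_3 = 0.068999 × 0.518 + 0.027 = 0.062741.

Unemployment rate after three quarters ≈ 6.27%.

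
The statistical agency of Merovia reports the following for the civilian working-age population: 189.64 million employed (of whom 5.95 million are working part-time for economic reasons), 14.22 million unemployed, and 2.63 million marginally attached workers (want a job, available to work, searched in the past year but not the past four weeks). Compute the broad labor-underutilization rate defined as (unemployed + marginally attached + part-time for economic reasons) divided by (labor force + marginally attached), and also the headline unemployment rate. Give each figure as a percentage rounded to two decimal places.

Labor force = 189.64 + 14.22 = 203.86 million.
Numerator = 14.22 + 2.63 + 5.95 = 22.80 million.
Denominator = 203.86 + 2.63 = 206.49 million.
Broad rate = 22.80 / 206.49 = 11.04%.
Headline unemployment rate = 14.22 / 203.86 = 6.98%.

Broad underutilization rate ≈ 11.04%; headline unemployment rate ≈ 6.98%.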